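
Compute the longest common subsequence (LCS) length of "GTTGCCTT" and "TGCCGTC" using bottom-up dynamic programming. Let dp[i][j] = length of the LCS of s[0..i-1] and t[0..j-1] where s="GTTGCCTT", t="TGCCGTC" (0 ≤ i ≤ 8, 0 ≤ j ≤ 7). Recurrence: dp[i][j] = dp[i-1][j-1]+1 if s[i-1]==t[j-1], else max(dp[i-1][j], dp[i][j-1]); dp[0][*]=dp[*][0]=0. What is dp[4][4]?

2

   ''  T  G  C  C  G  T  C
''  0  0  0  0  0  0  0  0
 G  0  0  1  1  1  1  1  1
 T  0  1  1  1  1  1  2  2
 T  0  1  1  1  1  1  2  2
 G  0  1  2  2  2  2  2  2
 C  0  1  2  3  3  3  3  3
 C  0  1  2  3  4  4  4  4
 T  0  1  2  3  4  4  5  5
 T  0  1  2  3  4  4  5  5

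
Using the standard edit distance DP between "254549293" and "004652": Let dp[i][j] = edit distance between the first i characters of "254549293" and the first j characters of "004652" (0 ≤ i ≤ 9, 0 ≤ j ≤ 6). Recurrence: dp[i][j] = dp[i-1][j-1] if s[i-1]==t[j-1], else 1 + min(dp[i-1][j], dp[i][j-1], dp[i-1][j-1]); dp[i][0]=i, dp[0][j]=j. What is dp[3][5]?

   ''  0  0  4  6  5  2
''  0  1  2  3  4  5  6
 2  1  1  2  3  4  5  5
 5  2  2  2  3  4  4  5
 4  3  3  3  2  3  4  5
 5  4  4  4  3  3  3  4
 4  5  5  5  4  4  4  4
 9  6  6  6  5  5  5  5
 2  7  7  7  6  6  6  5
 9  8  8  8  7  7  7  6
 3  9  9  9  8  8  8  7

4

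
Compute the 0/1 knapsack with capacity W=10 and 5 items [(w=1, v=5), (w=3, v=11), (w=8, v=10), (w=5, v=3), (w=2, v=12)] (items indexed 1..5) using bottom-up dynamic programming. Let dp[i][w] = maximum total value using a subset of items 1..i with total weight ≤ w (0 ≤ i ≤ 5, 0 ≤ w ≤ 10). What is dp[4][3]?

11

i\w   0   1   2   3   4   5   6   7   8   9  10
  0   0   0   0   0   0   0   0   0   0   0   0
  1   0   5   5   5   5   5   5   5   5   5   5
  2   0   5   5  11  16  16  16  16  16  16  16
  3   0   5   5  11  16  16  16  16  16  16  16
  4   0   5   5  11  16  16  16  16  16  19  19
  5   0   5  12  17  17  23  28  28  28  28  28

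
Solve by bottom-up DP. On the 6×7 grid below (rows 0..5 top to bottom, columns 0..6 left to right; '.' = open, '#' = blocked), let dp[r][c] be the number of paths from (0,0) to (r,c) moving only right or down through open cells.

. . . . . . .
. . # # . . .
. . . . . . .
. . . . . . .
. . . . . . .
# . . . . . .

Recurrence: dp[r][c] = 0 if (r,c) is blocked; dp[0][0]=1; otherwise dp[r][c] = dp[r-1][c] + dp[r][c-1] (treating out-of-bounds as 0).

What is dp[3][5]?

r\c   0   1   2   3   4   5   6
  0   1   1   1   1   1   1   1
  1   1   2   0   0   1   2   3
  2   1   3   3   3   4   6   9
  3   1   4   7  10  14  20  29
  4   1   5  12  22  36  56  85
  5   0   5  17  39  75 131 216

20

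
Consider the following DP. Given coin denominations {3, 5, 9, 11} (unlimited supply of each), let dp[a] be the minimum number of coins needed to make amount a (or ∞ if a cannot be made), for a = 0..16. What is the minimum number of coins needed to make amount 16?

 a  0  1  2  3  4  5  6  7  8  9 10 11 12 13 14 15 16
dp  0  -  -  1  -  1  2  -  2  1  2  1  2  3  2  3  2
(- denotes ∞ / unreachable)

2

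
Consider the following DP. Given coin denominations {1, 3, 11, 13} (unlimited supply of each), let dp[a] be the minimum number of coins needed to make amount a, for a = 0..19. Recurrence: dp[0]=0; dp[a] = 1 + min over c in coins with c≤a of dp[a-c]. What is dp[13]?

 a  0  1  2  3  4  5  6  7  8  9 10 11 12 13 14 15 16 17 18 19
dp  0  1  2  1  2  3  2  3  4  3  4  1  2  1  2  3  2  3  4  3

1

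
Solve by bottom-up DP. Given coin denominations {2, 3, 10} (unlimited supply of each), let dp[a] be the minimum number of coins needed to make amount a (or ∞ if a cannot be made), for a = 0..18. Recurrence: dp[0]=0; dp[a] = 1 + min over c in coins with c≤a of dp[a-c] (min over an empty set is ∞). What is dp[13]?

 a  0  1  2  3  4  5  6  7  8  9 10 11 12 13 14 15 16 17 18
dp  0  -  1  1  2  2  2  3  3  3  1  4  2  2  3  3  3  4  4
(- denotes ∞ / unreachable)

2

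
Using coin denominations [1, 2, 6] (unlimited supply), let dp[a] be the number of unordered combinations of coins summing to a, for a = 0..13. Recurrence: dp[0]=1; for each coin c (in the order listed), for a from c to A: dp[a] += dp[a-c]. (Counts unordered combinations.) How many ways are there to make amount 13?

after  coin     0     1     2     3     4     5     6     7     8     9    10    11    12    13
          1     1     1     1     1     1     1     1     1     1     1     1     1     1     1
          2     1     1     2     2     3     3     4     4     5     5     6     6     7     7
          6     1     1     2     2     3     3     5     5     7     7     9     9    12    12

12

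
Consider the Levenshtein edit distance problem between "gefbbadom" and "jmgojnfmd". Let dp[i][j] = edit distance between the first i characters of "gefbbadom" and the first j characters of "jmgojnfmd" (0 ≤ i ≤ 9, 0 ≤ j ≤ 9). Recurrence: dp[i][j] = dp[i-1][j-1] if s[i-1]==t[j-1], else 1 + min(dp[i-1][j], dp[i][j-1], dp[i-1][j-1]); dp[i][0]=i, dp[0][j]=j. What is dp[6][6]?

   ''  j  m  g  o  j  n  f  m  d
''  0  1  2  3  4  5  6  7  8  9
 g  1  1  2  2  3  4  5  6  7  8
 e  2  2  2  3  3  4  5  6  7  8
 f  3  3  3  3  4  4  5  5  6  7
 b  4  4  4  4  4  5  5  6  6  7
 b  5  5  5  5  5  5  6  6  7  7
 a  6  6  6  6  6  6  6  7  7  8
 d  7  7  7  7  7  7  7  7  8  7
 o  8  8  8  8  7  8  8  8  8  8
 m  9  9  8  9  8  8  9  9  8  9

6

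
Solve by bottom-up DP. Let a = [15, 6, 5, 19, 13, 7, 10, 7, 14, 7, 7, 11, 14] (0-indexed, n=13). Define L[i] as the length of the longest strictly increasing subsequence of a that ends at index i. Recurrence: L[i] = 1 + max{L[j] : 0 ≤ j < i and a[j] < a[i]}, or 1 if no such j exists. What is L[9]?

2

   i    0    1    2    3    4    5    6    7    8    9   10   11   12
a[i]   15    6    5   19   13    7   10    7   14    7    7   11   14
L[i]    1    1    1    2    2    2    3    2    4    2    2    4    5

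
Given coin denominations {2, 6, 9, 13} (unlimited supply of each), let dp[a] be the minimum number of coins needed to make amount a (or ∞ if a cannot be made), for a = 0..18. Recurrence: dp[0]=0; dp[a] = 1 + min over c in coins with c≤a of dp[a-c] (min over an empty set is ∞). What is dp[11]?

2

 a  0  1  2  3  4  5  6  7  8  9 10 11 12 13 14 15 16 17 18
dp  0  -  1  -  2  -  1  -  2  1  3  2  2  1  3  2  4  3  2
(- denotes ∞ / unreachable)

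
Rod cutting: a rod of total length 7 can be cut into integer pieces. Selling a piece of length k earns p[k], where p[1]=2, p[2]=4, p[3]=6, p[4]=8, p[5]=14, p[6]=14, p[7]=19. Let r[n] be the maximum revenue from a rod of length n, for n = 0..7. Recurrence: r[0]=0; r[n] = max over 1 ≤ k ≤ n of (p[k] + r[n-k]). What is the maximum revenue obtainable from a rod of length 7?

19

   n    0    1    2    3    4    5    6    7
r[n]    0    2    4    6    8   14   16   19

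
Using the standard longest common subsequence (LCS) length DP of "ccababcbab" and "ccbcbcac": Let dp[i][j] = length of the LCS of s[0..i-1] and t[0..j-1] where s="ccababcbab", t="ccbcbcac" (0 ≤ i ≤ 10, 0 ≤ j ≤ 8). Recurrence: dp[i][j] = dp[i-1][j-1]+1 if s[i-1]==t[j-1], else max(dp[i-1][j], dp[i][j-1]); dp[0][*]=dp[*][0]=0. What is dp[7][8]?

   ''  c  c  b  c  b  c  a  c
''  0  0  0  0  0  0  0  0  0
 c  0  1  1  1  1  1  1  1  1
 c  0  1  2  2  2  2  2  2  2
 a  0  1  2  2  2  2  2  3  3
 b  0  1  2  3  3  3  3  3  3
 a  0  1  2  3  3  3  3  4  4
 b  0  1  2  3  3  4  4  4  4
 c  0  1  2  3  4  4  5  5  5
 b  0  1  2  3  4  5  5  5  5
 a  0  1  2  3  4  5  5  6  6
 b  0  1  2  3  4  5  5  6  6

5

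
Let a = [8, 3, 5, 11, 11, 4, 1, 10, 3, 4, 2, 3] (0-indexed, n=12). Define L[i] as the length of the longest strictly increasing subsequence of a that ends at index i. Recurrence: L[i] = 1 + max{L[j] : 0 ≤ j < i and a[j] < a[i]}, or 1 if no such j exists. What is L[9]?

3

   i    0    1    2    3    4    5    6    7    8    9   10   11
a[i]    8    3    5   11   11    4    1   10    3    4    2    3
L[i]    1    1    2    3    3    2    1    3    2    3    2    3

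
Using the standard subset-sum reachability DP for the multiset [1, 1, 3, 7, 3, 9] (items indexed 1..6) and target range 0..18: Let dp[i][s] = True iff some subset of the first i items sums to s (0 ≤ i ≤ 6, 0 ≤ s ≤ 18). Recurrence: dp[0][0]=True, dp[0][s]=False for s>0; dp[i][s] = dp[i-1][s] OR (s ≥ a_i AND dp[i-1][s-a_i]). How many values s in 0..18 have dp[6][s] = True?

i\s   0   1   2   3   4   5   6   7   8   9  10  11  12  13  14  15  16  17  18
  0   T   F   F   F   F   F   F   F   F   F   F   F   F   F   F   F   F   F   F
  1   T   T   F   F   F   F   F   F   F   F   F   F   F   F   F   F   F   F   F
  2   T   T   T   F   F   F   F   F   F   F   F   F   F   F   F   F   F   F   F
  3   T   T   T   T   T   T   F   F   F   F   F   F   F   F   F   F   F   F   F
  4   T   T   T   T   T   T   F   T   T   T   T   T   T   F   F   F   F   F   F
  5   T   T   T   T   T   T   T   T   T   T   T   T   T   T   T   T   F   F   F
  6   T   T   T   T   T   T   T   T   T   T   T   T   T   T   T   T   T   T   T

19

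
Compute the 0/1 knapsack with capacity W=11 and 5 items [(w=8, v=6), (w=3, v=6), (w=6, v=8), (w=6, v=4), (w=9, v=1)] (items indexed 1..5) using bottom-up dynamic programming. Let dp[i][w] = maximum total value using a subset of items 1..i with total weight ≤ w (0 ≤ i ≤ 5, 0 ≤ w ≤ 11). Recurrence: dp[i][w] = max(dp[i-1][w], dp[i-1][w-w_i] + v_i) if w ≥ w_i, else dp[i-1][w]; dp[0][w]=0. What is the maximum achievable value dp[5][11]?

i\w   0   1   2   3   4   5   6   7   8   9  10  11
  0   0   0   0   0   0   0   0   0   0   0   0   0
  1   0   0   0   0   0   0   0   0   6   6   6   6
  2   0   0   0   6   6   6   6   6   6   6   6  12
  3   0   0   0   6   6   6   8   8   8  14  14  14
  4   0   0   0   6   6   6   8   8   8  14  14  14
  5   0   0   0   6   6   6   8   8   8  14  14  14

14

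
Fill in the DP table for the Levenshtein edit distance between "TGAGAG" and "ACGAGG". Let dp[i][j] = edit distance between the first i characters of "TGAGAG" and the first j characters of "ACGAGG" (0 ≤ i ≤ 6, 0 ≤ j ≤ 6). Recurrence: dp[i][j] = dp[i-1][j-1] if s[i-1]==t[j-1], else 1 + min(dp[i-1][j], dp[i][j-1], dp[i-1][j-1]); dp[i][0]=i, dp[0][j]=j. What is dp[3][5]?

3

   ''  A  C  G  A  G  G
''  0  1  2  3  4  5  6
 T  1  1  2  3  4  5  6
 G  2  2  2  2  3  4  5
 A  3  2  3  3  2  3  4
 G  4  3  3  3  3  2  3
 A  5  4  4  4  3  3  3
 G  6  5  5  4  4  3  3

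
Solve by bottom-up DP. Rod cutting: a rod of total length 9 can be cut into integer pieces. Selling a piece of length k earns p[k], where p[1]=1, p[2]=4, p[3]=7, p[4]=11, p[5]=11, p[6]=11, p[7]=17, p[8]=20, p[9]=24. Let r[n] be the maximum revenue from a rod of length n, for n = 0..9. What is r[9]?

   n    0    1    2    3    4    5    6    7    8    9
r[n]    0    1    4    7   11   12   15   18   22   24

24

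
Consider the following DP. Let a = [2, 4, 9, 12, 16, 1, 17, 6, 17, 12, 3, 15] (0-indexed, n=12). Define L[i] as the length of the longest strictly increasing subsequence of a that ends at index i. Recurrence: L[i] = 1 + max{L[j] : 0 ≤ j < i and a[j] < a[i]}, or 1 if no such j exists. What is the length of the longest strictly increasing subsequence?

6

   i    0    1    2    3    4    5    6    7    8    9   10   11
a[i]    2    4    9   12   16    1   17    6   17   12    3   15
L[i]    1    2    3    4    5    1    6    3    6    4    2    5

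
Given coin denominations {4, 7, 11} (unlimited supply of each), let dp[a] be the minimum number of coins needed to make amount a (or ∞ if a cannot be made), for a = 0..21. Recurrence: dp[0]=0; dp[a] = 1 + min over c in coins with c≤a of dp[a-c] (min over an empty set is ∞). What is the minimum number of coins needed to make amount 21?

3

 a  0  1  2  3  4  5  6  7  8  9 10 11 12 13 14 15 16 17 18 19 20 21
dp  0  -  -  -  1  -  -  1  2  -  -  1  3  -  2  2  4  -  2  3  5  3
(- denotes ∞ / unreachable)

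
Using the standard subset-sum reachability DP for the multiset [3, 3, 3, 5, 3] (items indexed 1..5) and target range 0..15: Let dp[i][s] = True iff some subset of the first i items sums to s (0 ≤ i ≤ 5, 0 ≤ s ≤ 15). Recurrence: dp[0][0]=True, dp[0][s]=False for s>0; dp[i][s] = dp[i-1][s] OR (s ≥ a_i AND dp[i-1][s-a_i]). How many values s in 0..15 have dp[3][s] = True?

i\s   0   1   2   3   4   5   6   7   8   9  10  11  12  13  14  15
  0   T   F   F   F   F   F   F   F   F   F   F   F   F   F   F   F
  1   T   F   F   T   F   F   F   F   F   F   F   F   F   F   F   F
  2   T   F   F   T   F   F   T   F   F   F   F   F   F   F   F   F
  3   T   F   F   T   F   F   T   F   F   T   F   F   F   F   F   F
  4   T   F   F   T   F   T   T   F   T   T   F   T   F   F   T   F
  5   T   F   F   T   F   T   T   F   T   T   F   T   T   F   T   F

4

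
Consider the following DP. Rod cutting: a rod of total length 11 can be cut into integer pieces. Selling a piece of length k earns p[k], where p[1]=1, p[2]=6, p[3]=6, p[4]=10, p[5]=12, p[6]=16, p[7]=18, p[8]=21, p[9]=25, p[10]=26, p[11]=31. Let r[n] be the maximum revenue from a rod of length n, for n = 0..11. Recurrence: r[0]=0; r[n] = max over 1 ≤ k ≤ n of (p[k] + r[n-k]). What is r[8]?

24

   n    0    1    2    3    4    5    6    7    8    9   10   11
r[n]    0    1    6    7   12   13   18   19   24   25   30   31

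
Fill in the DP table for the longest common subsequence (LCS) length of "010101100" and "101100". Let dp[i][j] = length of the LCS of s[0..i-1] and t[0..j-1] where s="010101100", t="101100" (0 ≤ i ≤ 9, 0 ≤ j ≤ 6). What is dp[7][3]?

   ''  1  0  1  1  0  0
''  0  0  0  0  0  0  0
 0  0  0  1  1  1  1  1
 1  0  1  1  2  2  2  2
 0  0  1  2  2  2  3  3
 1  0  1  2  3  3  3  3
 0  0  1  2  3  3  4  4
 1  0  1  2  3  4  4  4
 1  0  1  2  3  4  4  4
 0  0  1  2  3  4  5  5
 0  0  1  2  3  4  5  6

3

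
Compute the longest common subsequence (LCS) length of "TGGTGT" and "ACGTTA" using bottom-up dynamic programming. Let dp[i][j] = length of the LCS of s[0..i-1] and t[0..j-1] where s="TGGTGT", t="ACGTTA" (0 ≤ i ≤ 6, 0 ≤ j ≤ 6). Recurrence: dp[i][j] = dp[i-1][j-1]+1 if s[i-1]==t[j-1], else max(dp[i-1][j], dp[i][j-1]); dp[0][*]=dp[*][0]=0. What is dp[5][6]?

   ''  A  C  G  T  T  A
''  0  0  0  0  0  0  0
 T  0  0  0  0  1  1  1
 G  0  0  0  1  1  1  1
 G  0  0  0  1  1  1  1
 T  0  0  0  1  2  2  2
 G  0  0  0  1  2  2  2
 T  0  0  0  1  2  3  3

2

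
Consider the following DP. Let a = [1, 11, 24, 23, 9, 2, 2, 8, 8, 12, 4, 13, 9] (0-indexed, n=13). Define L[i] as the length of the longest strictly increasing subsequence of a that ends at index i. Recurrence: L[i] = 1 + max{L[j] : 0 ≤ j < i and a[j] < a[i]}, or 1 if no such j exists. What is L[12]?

   i    0    1    2    3    4    5    6    7    8    9   10   11   12
a[i]    1   11   24   23    9    2    2    8    8   12    4   13    9
L[i]    1    2    3    3    2    2    2    3    3    4    3    5    4

4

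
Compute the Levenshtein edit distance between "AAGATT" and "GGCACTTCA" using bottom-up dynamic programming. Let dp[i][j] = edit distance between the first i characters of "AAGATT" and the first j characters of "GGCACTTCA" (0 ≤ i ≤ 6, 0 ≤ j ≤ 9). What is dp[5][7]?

   ''  G  G  C  A  C  T  T  C  A
''  0  1  2  3  4  5  6  7  8  9
 A  1  1  2  3  3  4  5  6  7  8
 A  2  2  2  3  3  4  5  6  7  7
 G  3  2  2  3  4  4  5  6  7  8
 A  4  3  3  3  3  4  5  6  7  7
 T  5  4  4  4  4  4  4  5  6  7
 T  6  5  5  5  5  5  4  4  5  6

5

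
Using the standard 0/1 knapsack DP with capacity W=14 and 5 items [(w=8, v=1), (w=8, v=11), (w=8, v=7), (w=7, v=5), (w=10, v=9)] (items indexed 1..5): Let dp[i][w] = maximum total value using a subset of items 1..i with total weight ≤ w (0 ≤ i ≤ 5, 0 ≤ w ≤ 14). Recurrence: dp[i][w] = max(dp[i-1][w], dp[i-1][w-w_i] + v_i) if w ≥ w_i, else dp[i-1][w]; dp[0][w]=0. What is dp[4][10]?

i\w   0   1   2   3   4   5   6   7   8   9  10  11  12  13  14
  0   0   0   0   0   0   0   0   0   0   0   0   0   0   0   0
  1   0   0   0   0   0   0   0   0   1   1   1   1   1   1   1
  2   0   0   0   0   0   0   0   0  11  11  11  11  11  11  11
  3   0   0   0   0   0   0   0   0  11  11  11  11  11  11  11
  4   0   0   0   0   0   0   0   5  11  11  11  11  11  11  11
  5   0   0   0   0   0   0   0   5  11  11  11  11  11  11  11

11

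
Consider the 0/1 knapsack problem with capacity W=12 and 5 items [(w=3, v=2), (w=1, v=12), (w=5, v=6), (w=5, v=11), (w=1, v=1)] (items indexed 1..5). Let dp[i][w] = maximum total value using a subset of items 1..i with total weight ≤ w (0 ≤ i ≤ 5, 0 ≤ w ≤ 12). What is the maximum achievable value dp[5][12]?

30

i\w   0   1   2   3   4   5   6   7   8   9  10  11  12
  0   0   0   0   0   0   0   0   0   0   0   0   0   0
  1   0   0   0   2   2   2   2   2   2   2   2   2   2
  2   0  12  12  12  14  14  14  14  14  14  14  14  14
  3   0  12  12  12  14  14  18  18  18  20  20  20  20
  4   0  12  12  12  14  14  23  23  23  25  25  29  29
  5   0  12  13  13  14  15  23  24  24  25  26  29  30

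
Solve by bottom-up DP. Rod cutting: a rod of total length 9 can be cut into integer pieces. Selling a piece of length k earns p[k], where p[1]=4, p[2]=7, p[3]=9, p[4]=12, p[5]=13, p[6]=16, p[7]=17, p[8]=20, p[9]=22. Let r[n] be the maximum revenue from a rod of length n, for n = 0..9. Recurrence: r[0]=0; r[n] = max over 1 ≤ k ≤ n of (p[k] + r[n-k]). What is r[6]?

24

   n    0    1    2    3    4    5    6    7    8    9
r[n]    0    4    8   12   16   20   24   28   32   36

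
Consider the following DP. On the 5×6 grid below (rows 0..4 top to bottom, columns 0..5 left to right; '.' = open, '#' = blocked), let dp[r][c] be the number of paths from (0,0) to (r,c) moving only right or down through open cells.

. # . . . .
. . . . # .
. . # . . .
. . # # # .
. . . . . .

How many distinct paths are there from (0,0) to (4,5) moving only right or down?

5

r\c   0   1   2   3   4   5
  0   1   0   0   0   0   0
  1   1   1   1   1   0   0
  2   1   2   0   1   1   1
  3   1   3   0   0   0   1
  4   1   4   4   4   4   5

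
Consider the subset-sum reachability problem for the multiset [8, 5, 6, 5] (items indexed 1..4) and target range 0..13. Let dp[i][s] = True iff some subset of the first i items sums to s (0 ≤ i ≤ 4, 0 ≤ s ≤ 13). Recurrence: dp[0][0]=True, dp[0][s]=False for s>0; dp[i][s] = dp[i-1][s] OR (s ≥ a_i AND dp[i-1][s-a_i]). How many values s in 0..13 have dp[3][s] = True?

i\s   0   1   2   3   4   5   6   7   8   9  10  11  12  13
  0   T   F   F   F   F   F   F   F   F   F   F   F   F   F
  1   T   F   F   F   F   F   F   F   T   F   F   F   F   F
  2   T   F   F   F   F   T   F   F   T   F   F   F   F   T
  3   T   F   F   F   F   T   T   F   T   F   F   T   F   T
  4   T   F   F   F   F   T   T   F   T   F   T   T   F   T

6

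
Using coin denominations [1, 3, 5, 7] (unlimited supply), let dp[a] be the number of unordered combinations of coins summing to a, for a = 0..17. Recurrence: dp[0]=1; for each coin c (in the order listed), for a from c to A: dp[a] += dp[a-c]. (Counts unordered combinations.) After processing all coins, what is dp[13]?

14

after  coin     0     1     2     3     4     5     6     7     8     9    10    11    12    13    14    15    16    17
          1     1     1     1     1     1     1     1     1     1     1     1     1     1     1     1     1     1     1
          3     1     1     1     2     2     2     3     3     3     4     4     4     5     5     5     6     6     6
          5     1     1     1     2     2     3     4     4     5     6     7     8     9    10    11    13    14    15
          7     1     1     1     2     2     3     4     5     6     7     9    10    12    14    16    19    21    24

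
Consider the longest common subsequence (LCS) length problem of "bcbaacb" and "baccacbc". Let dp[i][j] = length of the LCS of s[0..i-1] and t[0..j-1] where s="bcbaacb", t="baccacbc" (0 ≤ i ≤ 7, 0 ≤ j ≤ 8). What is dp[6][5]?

   ''  b  a  c  c  a  c  b  c
''  0  0  0  0  0  0  0  0  0
 b  0  1  1  1  1  1  1  1  1
 c  0  1  1  2  2  2  2  2  2
 b  0  1  1  2  2  2  2  3  3
 a  0  1  2  2  2  3  3  3  3
 a  0  1  2  2  2  3  3  3  3
 c  0  1  2  3  3  3  4  4  4
 b  0  1  2  3  3  3  4  5  5

3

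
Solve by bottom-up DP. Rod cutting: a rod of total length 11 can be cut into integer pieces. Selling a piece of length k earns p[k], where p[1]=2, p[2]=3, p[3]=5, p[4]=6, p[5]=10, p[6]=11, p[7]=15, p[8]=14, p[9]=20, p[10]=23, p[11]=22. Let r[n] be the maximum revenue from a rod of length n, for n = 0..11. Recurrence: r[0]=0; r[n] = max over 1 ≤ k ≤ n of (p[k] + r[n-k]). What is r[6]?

   n    0    1    2    3    4    5    6    7    8    9   10   11
r[n]    0    2    4    6    8   10   12   15   17   20   23   25

12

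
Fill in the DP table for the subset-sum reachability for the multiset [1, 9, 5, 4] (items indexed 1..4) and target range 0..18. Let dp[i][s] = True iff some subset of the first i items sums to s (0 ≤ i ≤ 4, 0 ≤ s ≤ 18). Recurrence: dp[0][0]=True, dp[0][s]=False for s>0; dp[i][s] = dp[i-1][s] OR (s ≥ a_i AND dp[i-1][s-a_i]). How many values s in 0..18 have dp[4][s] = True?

11

i\s   0   1   2   3   4   5   6   7   8   9  10  11  12  13  14  15  16  17  18
  0   T   F   F   F   F   F   F   F   F   F   F   F   F   F   F   F   F   F   F
  1   T   T   F   F   F   F   F   F   F   F   F   F   F   F   F   F   F   F   F
  2   T   T   F   F   F   F   F   F   F   T   T   F   F   F   F   F   F   F   F
  3   T   T   F   F   F   T   T   F   F   T   T   F   F   F   T   T   F   F   F
  4   T   T   F   F   T   T   T   F   F   T   T   F   F   T   T   T   F   F   T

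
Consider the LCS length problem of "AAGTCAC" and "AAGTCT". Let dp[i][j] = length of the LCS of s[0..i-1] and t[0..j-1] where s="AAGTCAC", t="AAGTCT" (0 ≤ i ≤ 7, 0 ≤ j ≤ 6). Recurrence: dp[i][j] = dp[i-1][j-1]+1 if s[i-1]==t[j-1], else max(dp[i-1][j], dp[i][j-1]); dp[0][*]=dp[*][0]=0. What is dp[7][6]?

   ''  A  A  G  T  C  T
''  0  0  0  0  0  0  0
 A  0  1  1  1  1  1  1
 A  0  1  2  2  2  2  2
 G  0  1  2  3  3  3  3
 T  0  1  2  3  4  4  4
 C  0  1  2  3  4  5  5
 A  0  1  2  3  4  5  5
 C  0  1  2  3  4  5  5

5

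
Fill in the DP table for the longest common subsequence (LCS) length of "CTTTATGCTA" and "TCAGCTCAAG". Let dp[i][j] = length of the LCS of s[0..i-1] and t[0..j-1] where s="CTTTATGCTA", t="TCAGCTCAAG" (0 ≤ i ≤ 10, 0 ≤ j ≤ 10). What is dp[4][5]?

   ''  T  C  A  G  C  T  C  A  A  G
''  0  0  0  0  0  0  0  0  0  0  0
 C  0  0  1  1  1  1  1  1  1  1  1
 T  0  1  1  1  1  1  2  2  2  2  2
 T  0  1  1  1  1  1  2  2  2  2  2
 T  0  1  1  1  1  1  2  2  2  2  2
 A  0  1  1  2  2  2  2  2  3  3  3
 T  0  1  1  2  2  2  3  3  3  3  3
 G  0  1  1  2  3  3  3  3  3  3  4
 C  0  1  2  2  3  4  4  4  4  4  4
 T  0  1  2  2  3  4  5  5  5  5  5
 A  0  1  2  3  3  4  5  5  6  6  6

1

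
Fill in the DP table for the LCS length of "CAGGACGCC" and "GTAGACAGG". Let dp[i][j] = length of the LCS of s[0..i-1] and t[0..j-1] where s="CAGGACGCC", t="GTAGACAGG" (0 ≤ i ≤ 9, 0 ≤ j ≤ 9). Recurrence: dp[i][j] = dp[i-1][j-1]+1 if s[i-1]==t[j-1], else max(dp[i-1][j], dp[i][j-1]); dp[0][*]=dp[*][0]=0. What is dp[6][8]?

4

   ''  G  T  A  G  A  C  A  G  G
''  0  0  0  0  0  0  0  0  0  0
 C  0  0  0  0  0  0  1  1  1  1
 A  0  0  0  1  1  1  1  2  2  2
 G  0  1  1  1  2  2  2  2  3  3
 G  0  1  1  1  2  2  2  2  3  4
 A  0  1  1  2  2  3  3  3  3  4
 C  0  1  1  2  2  3  4  4  4  4
 G  0  1  1  2  3  3  4  4  5  5
 C  0  1  1  2  3  3  4  4  5  5
 C  0  1  1  2  3  3  4  4  5  5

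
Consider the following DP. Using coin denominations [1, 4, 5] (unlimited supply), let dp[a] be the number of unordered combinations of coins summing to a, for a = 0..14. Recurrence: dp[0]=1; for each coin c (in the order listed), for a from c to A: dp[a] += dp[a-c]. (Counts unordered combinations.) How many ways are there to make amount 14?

9

after  coin     0     1     2     3     4     5     6     7     8     9    10    11    12    13    14
          1     1     1     1     1     1     1     1     1     1     1     1     1     1     1     1
          4     1     1     1     1     2     2     2     2     3     3     3     3     4     4     4
          5     1     1     1     1     2     3     3     3     4     5     6     6     7     8     9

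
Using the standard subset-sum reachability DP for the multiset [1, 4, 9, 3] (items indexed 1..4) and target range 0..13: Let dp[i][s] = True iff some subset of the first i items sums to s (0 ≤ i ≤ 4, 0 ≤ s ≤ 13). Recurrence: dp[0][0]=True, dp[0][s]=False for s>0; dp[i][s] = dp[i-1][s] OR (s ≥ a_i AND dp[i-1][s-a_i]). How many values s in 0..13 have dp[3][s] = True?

7

i\s   0   1   2   3   4   5   6   7   8   9  10  11  12  13
  0   T   F   F   F   F   F   F   F   F   F   F   F   F   F
  1   T   T   F   F   F   F   F   F   F   F   F   F   F   F
  2   T   T   F   F   T   T   F   F   F   F   F   F   F   F
  3   T   T   F   F   T   T   F   F   F   T   T   F   F   T
  4   T   T   F   T   T   T   F   T   T   T   T   F   T   T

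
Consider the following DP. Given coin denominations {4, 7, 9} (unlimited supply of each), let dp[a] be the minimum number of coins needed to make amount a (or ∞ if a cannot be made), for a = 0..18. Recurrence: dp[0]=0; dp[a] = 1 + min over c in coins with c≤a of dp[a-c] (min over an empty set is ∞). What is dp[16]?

 a  0  1  2  3  4  5  6  7  8  9 10 11 12 13 14 15 16 17 18
dp  0  -  -  -  1  -  -  1  2  1  -  2  3  2  2  3  2  3  2
(- denotes ∞ / unreachable)

2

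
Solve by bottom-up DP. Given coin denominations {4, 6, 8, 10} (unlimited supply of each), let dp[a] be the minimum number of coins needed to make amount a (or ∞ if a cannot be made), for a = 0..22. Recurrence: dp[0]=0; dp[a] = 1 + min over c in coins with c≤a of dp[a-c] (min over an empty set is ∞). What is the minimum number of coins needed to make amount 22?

3

 a  0  1  2  3  4  5  6  7  8  9 10 11 12 13 14 15 16 17 18 19 20 21 22
dp  0  -  -  -  1  -  1  -  1  -  1  -  2  -  2  -  2  -  2  -  2  -  3
(- denotes ∞ / unreachable)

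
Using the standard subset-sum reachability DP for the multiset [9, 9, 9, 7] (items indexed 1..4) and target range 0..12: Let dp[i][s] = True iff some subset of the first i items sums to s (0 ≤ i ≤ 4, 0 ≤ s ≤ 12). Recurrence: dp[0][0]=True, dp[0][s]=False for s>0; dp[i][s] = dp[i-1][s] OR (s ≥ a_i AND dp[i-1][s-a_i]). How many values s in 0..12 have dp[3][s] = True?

i\s   0   1   2   3   4   5   6   7   8   9  10  11  12
  0   T   F   F   F   F   F   F   F   F   F   F   F   F
  1   T   F   F   F   F   F   F   F   F   T   F   F   F
  2   T   F   F   F   F   F   F   F   F   T   F   F   F
  3   T   F   F   F   F   F   F   F   F   T   F   F   F
  4   T   F   F   F   F   F   F   T   F   T   F   F   F

2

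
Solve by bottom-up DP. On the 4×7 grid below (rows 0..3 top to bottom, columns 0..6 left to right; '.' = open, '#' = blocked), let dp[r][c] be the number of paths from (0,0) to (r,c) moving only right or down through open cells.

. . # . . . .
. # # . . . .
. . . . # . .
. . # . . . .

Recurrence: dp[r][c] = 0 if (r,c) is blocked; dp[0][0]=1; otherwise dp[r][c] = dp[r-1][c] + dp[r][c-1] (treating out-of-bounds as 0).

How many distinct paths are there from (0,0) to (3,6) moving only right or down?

r\c   0   1   2   3   4   5   6
  0   1   1   0   0   0   0   0
  1   1   0   0   0   0   0   0
  2   1   1   1   1   0   0   0
  3   1   2   0   1   1   1   1

1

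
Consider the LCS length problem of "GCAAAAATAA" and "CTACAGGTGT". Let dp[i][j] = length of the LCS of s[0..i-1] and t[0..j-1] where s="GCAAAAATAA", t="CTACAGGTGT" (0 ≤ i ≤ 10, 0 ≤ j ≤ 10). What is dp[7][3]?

2

   ''  C  T  A  C  A  G  G  T  G  T
''  0  0  0  0  0  0  0  0  0  0  0
 G  0  0  0  0  0  0  1  1  1  1  1
 C  0  1  1  1  1  1  1  1  1  1  1
 A  0  1  1  2  2  2  2  2  2  2  2
 A  0  1  1  2  2  3  3  3  3  3  3
 A  0  1  1  2  2  3  3  3  3  3  3
 A  0  1  1  2  2  3  3  3  3  3  3
 A  0  1  1  2  2  3  3  3  3  3  3
 T  0  1  2  2  2  3  3  3  4  4  4
 A  0  1  2  3  3  3  3  3  4  4  4
 A  0  1  2  3  3  4  4  4  4  4  4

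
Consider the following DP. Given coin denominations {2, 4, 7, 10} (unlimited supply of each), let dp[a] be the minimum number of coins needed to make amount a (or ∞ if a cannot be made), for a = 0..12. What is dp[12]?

2

 a  0  1  2  3  4  5  6  7  8  9 10 11 12
dp  0  -  1  -  1  -  2  1  2  2  1  2  2
(- denotes ∞ / unreachable)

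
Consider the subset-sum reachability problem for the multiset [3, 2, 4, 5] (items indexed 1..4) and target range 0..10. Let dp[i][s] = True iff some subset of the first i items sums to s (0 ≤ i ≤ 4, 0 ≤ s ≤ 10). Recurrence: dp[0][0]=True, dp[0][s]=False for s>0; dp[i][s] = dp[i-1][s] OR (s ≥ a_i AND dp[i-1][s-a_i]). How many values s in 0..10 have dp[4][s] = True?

10

i\s   0   1   2   3   4   5   6   7   8   9  10
  0   T   F   F   F   F   F   F   F   F   F   F
  1   T   F   F   T   F   F   F   F   F   F   F
  2   T   F   T   T   F   T   F   F   F   F   F
  3   T   F   T   T   T   T   T   T   F   T   F
  4   T   F   T   T   T   T   T   T   T   T   T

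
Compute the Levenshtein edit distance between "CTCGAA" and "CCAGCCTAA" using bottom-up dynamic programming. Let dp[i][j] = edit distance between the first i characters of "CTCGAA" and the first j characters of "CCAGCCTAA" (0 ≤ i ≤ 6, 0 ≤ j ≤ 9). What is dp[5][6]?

   ''  C  C  A  G  C  C  T  A  A
''  0  1  2  3  4  5  6  7  8  9
 C  1  0  1  2  3  4  5  6  7  8
 T  2  1  1  2  3  4  5  5  6  7
 C  3  2  1  2  3  3  4  5  6  7
 G  4  3  2  2  2  3  4  5  6  7
 A  5  4  3  2  3  3  4  5  5  6
 A  6  5  4  3  3  4  4  5  5  5

4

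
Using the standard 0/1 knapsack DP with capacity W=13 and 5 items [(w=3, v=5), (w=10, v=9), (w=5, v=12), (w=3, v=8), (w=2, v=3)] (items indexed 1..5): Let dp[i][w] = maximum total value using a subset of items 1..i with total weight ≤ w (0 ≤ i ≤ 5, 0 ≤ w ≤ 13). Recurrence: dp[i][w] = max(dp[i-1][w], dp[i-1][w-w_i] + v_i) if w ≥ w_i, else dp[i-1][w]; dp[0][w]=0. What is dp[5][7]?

i\w   0   1   2   3   4   5   6   7   8   9  10  11  12  13
  0   0   0   0   0   0   0   0   0   0   0   0   0   0   0
  1   0   0   0   5   5   5   5   5   5   5   5   5   5   5
  2   0   0   0   5   5   5   5   5   5   5   9   9   9  14
  3   0   0   0   5   5  12  12  12  17  17  17  17  17  17
  4   0   0   0   8   8  12  13  13  20  20  20  25  25  25
  5   0   0   3   8   8  12  13  15  20  20  23  25  25  28

15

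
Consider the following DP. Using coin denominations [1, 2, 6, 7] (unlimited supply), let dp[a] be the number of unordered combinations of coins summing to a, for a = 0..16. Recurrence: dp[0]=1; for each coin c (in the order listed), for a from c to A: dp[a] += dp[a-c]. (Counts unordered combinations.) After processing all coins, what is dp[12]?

after  coin     0     1     2     3     4     5     6     7     8     9    10    11    12    13    14    15    16
          1     1     1     1     1     1     1     1     1     1     1     1     1     1     1     1     1     1
          2     1     1     2     2     3     3     4     4     5     5     6     6     7     7     8     8     9
          6     1     1     2     2     3     3     5     5     7     7     9     9    12    12    15    15    18
          7     1     1     2     2     3     3     5     6     8     9    11    12    15    17    21    23    27

15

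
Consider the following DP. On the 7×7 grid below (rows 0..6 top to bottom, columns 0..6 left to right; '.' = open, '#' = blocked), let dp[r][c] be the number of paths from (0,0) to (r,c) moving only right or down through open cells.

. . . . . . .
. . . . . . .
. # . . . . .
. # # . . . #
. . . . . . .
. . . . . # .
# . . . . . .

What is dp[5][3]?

r\c   0   1   2   3   4   5   6
  0   1   1   1   1   1   1   1
  1   1   2   3   4   5   6   7
  2   1   0   3   7  12  18  25
  3   1   0   0   7  19  37   0
  4   1   1   1   8  27  64  64
  5   1   2   3  11  38   0  64
  6   0   2   5  16  54  54 118

11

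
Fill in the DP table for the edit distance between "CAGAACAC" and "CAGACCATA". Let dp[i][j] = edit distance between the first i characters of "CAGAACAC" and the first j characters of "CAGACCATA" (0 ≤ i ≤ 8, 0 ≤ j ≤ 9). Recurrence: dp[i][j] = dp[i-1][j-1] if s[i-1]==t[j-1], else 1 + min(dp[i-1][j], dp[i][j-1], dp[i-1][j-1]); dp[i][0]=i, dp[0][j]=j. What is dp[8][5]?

   ''  C  A  G  A  C  C  A  T  A
''  0  1  2  3  4  5  6  7  8  9
 C  1  0  1  2  3  4  5  6  7  8
 A  2  1  0  1  2  3  4  5  6  7
 G  3  2  1  0  1  2  3  4  5  6
 A  4  3  2  1  0  1  2  3  4  5
 A  5  4  3  2  1  1  2  2  3  4
 C  6  5  4  3  2  1  1  2  3  4
 A  7  6  5  4  3  2  2  1  2  3
 C  8  7  6  5  4  3  2  2  2  3

3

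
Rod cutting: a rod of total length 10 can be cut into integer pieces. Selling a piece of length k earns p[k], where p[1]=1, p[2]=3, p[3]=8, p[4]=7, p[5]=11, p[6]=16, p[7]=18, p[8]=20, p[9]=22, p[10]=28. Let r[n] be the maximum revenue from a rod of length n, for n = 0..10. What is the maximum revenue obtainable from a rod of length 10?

28

   n    0    1    2    3    4    5    6    7    8    9   10
r[n]    0    1    3    8    9   11   16   18   20   24   28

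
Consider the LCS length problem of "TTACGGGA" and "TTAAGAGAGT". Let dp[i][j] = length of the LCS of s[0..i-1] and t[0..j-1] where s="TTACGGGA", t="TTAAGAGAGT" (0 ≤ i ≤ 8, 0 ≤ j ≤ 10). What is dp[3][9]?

   ''  T  T  A  A  G  A  G  A  G  T
''  0  0  0  0  0  0  0  0  0  0  0
 T  0  1  1  1  1  1  1  1  1  1  1
 T  0  1  2  2  2  2  2  2  2  2  2
 A  0  1  2  3  3  3  3  3  3  3  3
 C  0  1  2  3  3  3  3  3  3  3  3
 G  0  1  2  3  3  4  4  4  4  4  4
 G  0  1  2  3  3  4  4  5  5  5  5
 G  0  1  2  3  3  4  4  5  5  6  6
 A  0  1  2  3  4  4  5  5  6  6  6

3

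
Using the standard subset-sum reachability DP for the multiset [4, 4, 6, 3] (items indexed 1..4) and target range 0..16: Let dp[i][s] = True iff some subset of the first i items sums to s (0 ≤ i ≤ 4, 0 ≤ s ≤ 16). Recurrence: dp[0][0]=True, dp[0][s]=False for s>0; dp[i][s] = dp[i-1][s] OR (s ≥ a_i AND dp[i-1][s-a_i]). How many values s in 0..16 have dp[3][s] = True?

6

i\s   0   1   2   3   4   5   6   7   8   9  10  11  12  13  14  15  16
  0   T   F   F   F   F   F   F   F   F   F   F   F   F   F   F   F   F
  1   T   F   F   F   T   F   F   F   F   F   F   F   F   F   F   F   F
  2   T   F   F   F   T   F   F   F   T   F   F   F   F   F   F   F   F
  3   T   F   F   F   T   F   T   F   T   F   T   F   F   F   T   F   F
  4   T   F   F   T   T   F   T   T   T   T   T   T   F   T   T   F   F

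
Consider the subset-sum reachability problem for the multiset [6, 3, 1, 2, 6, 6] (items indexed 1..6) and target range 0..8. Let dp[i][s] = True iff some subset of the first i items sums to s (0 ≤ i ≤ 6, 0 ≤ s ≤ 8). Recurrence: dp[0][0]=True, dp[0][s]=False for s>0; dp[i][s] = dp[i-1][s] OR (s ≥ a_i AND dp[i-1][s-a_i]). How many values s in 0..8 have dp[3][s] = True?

6

i\s   0   1   2   3   4   5   6   7   8
  0   T   F   F   F   F   F   F   F   F
  1   T   F   F   F   F   F   T   F   F
  2   T   F   F   T   F   F   T   F   F
  3   T   T   F   T   T   F   T   T   F
  4   T   T   T   T   T   T   T   T   T
  5   T   T   T   T   T   T   T   T   T
  6   T   T   T   T   T   T   T   T   T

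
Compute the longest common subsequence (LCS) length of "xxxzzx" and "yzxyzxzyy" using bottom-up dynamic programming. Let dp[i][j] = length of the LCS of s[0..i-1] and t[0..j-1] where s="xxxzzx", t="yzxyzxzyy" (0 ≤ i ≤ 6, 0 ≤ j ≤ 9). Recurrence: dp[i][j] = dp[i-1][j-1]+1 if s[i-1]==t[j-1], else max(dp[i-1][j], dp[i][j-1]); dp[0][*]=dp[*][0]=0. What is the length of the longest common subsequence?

   ''  y  z  x  y  z  x  z  y  y
''  0  0  0  0  0  0  0  0  0  0
 x  0  0  0  1  1  1  1  1  1  1
 x  0  0  0  1  1  1  2  2  2  2
 x  0  0  0  1  1  1  2  2  2  2
 z  0  0  1  1  1  2  2  3  3  3
 z  0  0  1  1  1  2  2  3  3  3
 x  0  0  1  2  2  2  3  3  3  3

3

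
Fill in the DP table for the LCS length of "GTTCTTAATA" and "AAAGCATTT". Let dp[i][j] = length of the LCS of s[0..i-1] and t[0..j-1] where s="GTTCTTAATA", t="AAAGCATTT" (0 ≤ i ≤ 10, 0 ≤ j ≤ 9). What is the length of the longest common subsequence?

5

   ''  A  A  A  G  C  A  T  T  T
''  0  0  0  0  0  0  0  0  0  0
 G  0  0  0  0  1  1  1  1  1  1
 T  0  0  0  0  1  1  1  2  2  2
 T  0  0  0  0  1  1  1  2  3  3
 C  0  0  0  0  1  2  2  2  3  3
 T  0  0  0  0  1  2  2  3  3  4
 T  0  0  0  0  1  2  2  3  4  4
 A  0  1  1  1  1  2  3  3  4  4
 A  0  1  2  2  2  2  3  3  4  4
 T  0  1  2  2  2  2  3  4  4  5
 A  0  1  2  3  3  3  3  4  4  5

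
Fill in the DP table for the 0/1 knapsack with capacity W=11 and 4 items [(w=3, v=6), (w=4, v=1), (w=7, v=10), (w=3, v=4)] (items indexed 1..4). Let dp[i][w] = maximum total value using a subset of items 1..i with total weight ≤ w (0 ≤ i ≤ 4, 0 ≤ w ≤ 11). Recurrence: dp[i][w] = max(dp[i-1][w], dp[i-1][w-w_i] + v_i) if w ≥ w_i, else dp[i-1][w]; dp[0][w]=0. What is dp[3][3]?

i\w   0   1   2   3   4   5   6   7   8   9  10  11
  0   0   0   0   0   0   0   0   0   0   0   0   0
  1   0   0   0   6   6   6   6   6   6   6   6   6
  2   0   0   0   6   6   6   6   7   7   7   7   7
  3   0   0   0   6   6   6   6  10  10  10  16  16
  4   0   0   0   6   6   6  10  10  10  10  16  16

6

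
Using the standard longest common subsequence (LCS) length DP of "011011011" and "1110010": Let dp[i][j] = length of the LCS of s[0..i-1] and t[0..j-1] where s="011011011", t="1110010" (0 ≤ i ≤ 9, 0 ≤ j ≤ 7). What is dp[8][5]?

4

   ''  1  1  1  0  0  1  0
''  0  0  0  0  0  0  0  0
 0  0  0  0  0  1  1  1  1
 1  0  1  1  1  1  1  2  2
 1  0  1  2  2  2  2  2  2
 0  0  1  2  2  3  3  3  3
 1  0  1  2  3  3  3  4  4
 1  0  1  2  3  3  3  4  4
 0  0  1  2  3  4  4  4  5
 1  0  1  2  3  4  4  5  5
 1  0  1  2  3  4  4  5  5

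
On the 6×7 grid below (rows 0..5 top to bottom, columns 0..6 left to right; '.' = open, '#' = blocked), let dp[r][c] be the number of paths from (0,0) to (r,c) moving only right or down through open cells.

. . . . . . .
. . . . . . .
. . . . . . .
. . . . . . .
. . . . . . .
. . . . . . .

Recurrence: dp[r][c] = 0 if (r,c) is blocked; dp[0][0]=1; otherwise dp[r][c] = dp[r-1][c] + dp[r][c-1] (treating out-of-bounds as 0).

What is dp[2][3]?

10

r\c   0   1   2   3   4   5   6
  0   1   1   1   1   1   1   1
  1   1   2   3   4   5   6   7
  2   1   3   6  10  15  21  28
  3   1   4  10  20  35  56  84
  4   1   5  15  35  70 126 210
  5   1   6  21  56 126 252 462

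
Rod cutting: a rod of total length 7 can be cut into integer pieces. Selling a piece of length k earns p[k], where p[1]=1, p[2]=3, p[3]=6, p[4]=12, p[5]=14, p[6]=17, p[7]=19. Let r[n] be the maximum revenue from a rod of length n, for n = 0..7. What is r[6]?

   n    0    1    2    3    4    5    6    7
r[n]    0    1    3    6   12   14   17   19

17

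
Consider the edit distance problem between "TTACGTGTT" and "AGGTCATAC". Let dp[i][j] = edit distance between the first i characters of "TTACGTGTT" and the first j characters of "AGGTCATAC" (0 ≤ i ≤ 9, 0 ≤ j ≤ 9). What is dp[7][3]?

4

   ''  A  G  G  T  C  A  T  A  C
''  0  1  2  3  4  5  6  7  8  9
 T  1  1  2  3  3  4  5  6  7  8
 T  2  2  2  3  3  4  5  5  6  7
 A  3  2  3  3  4  4  4  5  5  6
 C  4  3  3  4  4  4  5  5  6  5
 G  5  4  3  3  4  5  5  6  6  6
 T  6  5  4  4  3  4  5  5  6  7
 G  7  6  5  4  4  4  5  6  6  7
 T  8  7  6  5  4  5  5  5  6  7
 T  9  8  7  6  5  5  6  5  6  7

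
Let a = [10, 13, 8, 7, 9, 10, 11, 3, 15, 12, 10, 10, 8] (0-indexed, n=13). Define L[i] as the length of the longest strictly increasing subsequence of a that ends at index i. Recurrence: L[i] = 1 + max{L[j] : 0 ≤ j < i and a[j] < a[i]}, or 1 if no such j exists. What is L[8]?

   i    0    1    2    3    4    5    6    7    8    9   10   11   12
a[i]   10   13    8    7    9   10   11    3   15   12   10   10    8
L[i]    1    2    1    1    2    3    4    1    5    5    3    3    2

5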